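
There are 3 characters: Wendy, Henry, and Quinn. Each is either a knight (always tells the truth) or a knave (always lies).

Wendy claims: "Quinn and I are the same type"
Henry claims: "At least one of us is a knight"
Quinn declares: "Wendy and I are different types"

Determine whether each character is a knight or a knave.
Wendy is a knave.
Henry is a knight.
Quinn is a knight.

Verification:
- Wendy (knave) says "Quinn and I are the same type" - this is FALSE (a lie) because Wendy is a knave and Quinn is a knight.
- Henry (knight) says "At least one of us is a knight" - this is TRUE because Henry and Quinn are knights.
- Quinn (knight) says "Wendy and I are different types" - this is TRUE because Quinn is a knight and Wendy is a knave.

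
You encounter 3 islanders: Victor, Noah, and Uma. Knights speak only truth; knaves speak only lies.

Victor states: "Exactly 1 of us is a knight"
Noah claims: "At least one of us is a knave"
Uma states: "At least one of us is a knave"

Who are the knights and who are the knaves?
Victor is a knave.
Noah is a knight.
Uma is a knight.

Verification:
- Victor (knave) says "Exactly 1 of us is a knight" - this is FALSE (a lie) because there are 2 knights.
- Noah (knight) says "At least one of us is a knave" - this is TRUE because Victor is a knave.
- Uma (knight) says "At least one of us is a knave" - this is TRUE because Victor is a knave.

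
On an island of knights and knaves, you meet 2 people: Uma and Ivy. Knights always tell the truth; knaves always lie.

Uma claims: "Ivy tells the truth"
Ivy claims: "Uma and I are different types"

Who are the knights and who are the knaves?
Uma is a knave.
Ivy is a knave.

Verification:
- Uma (knave) says "Ivy tells the truth" - this is FALSE (a lie) because Ivy is a knave.
- Ivy (knave) says "Uma and I are different types" - this is FALSE (a lie) because Ivy is a knave and Uma is a knave.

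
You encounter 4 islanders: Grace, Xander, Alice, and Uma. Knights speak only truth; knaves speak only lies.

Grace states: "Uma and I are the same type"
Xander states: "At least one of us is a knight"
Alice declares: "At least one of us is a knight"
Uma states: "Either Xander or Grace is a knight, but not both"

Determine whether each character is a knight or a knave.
Grace is a knave.
Xander is a knight.
Alice is a knight.
Uma is a knight.

Verification:
- Grace (knave) says "Uma and I are the same type" - this is FALSE (a lie) because Grace is a knave and Uma is a knight.
- Xander (knight) says "At least one of us is a knight" - this is TRUE because Xander, Alice, and Uma are knights.
- Alice (knight) says "At least one of us is a knight" - this is TRUE because Xander, Alice, and Uma are knights.
- Uma (knight) says "Either Xander or Grace is a knight, but not both" - this is TRUE because Xander is a knight and Grace is a knave.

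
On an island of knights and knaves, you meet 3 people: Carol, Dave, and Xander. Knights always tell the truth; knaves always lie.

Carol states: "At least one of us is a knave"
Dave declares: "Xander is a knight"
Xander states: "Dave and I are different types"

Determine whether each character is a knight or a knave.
Carol is a knight.
Dave is a knave.
Xander is a knave.

Verification:
- Carol (knight) says "At least one of us is a knave" - this is TRUE because Dave and Xander are knaves.
- Dave (knave) says "Xander is a knight" - this is FALSE (a lie) because Xander is a knave.
- Xander (knave) says "Dave and I are different types" - this is FALSE (a lie) because Xander is a knave and Dave is a knave.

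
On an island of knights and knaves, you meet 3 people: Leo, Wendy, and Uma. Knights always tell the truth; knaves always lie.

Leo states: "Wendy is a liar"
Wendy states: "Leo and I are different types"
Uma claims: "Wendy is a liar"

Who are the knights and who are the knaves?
Leo is a knave.
Wendy is a knight.
Uma is a knave.

Verification:
- Leo (knave) says "Wendy is a liar" - this is FALSE (a lie) because Wendy is a knight.
- Wendy (knight) says "Leo and I are different types" - this is TRUE because Wendy is a knight and Leo is a knave.
- Uma (knave) says "Wendy is a liar" - this is FALSE (a lie) because Wendy is a knight.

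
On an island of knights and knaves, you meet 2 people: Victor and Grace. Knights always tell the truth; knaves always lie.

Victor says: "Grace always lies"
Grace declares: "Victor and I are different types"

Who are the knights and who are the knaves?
Victor is a knave.
Grace is a knight.

Verification:
- Victor (knave) says "Grace always lies" - this is FALSE (a lie) because Grace is a knight.
- Grace (knight) says "Victor and I are different types" - this is TRUE because Grace is a knight and Victor is a knave.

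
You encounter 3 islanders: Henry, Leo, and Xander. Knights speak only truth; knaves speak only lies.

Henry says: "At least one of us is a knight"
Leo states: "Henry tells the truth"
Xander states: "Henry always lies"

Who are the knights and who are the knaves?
Henry is a knight.
Leo is a knight.
Xander is a knave.

Verification:
- Henry (knight) says "At least one of us is a knight" - this is TRUE because Henry and Leo are knights.
- Leo (knight) says "Henry tells the truth" - this is TRUE because Henry is a knight.
- Xander (knave) says "Henry always lies" - this is FALSE (a lie) because Henry is a knight.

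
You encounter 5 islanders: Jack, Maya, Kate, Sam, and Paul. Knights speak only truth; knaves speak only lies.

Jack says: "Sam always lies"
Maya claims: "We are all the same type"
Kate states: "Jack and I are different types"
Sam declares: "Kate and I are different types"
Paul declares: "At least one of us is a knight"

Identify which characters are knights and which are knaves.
Jack is a knave.
Maya is a knave.
Kate is a knave.
Sam is a knight.
Paul is a knight.

Verification:
- Jack (knave) says "Sam always lies" - this is FALSE (a lie) because Sam is a knight.
- Maya (knave) says "We are all the same type" - this is FALSE (a lie) because Sam and Paul are knights and Jack, Maya, and Kate are knaves.
- Kate (knave) says "Jack and I are different types" - this is FALSE (a lie) because Kate is a knave and Jack is a knave.
- Sam (knight) says "Kate and I are different types" - this is TRUE because Sam is a knight and Kate is a knave.
- Paul (knight) says "At least one of us is a knight" - this is TRUE because Sam and Paul are knights.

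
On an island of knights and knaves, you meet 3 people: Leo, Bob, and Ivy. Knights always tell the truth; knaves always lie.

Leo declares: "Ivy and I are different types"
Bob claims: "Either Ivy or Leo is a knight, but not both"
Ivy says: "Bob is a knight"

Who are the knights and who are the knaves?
Leo is a knave.
Bob is a knave.
Ivy is a knave.

Verification:
- Leo (knave) says "Ivy and I are different types" - this is FALSE (a lie) because Leo is a knave and Ivy is a knave.
- Bob (knave) says "Either Ivy or Leo is a knight, but not both" - this is FALSE (a lie) because Ivy is a knave and Leo is a knave.
- Ivy (knave) says "Bob is a knight" - this is FALSE (a lie) because Bob is a knave.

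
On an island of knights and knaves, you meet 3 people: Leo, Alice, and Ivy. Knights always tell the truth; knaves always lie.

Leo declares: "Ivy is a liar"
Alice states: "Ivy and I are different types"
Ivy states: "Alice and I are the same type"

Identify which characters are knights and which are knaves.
Leo is a knight.
Alice is a knight.
Ivy is a knave.

Verification:
- Leo (knight) says "Ivy is a liar" - this is TRUE because Ivy is a knave.
- Alice (knight) says "Ivy and I are different types" - this is TRUE because Alice is a knight and Ivy is a knave.
- Ivy (knave) says "Alice and I are the same type" - this is FALSE (a lie) because Ivy is a knave and Alice is a knight.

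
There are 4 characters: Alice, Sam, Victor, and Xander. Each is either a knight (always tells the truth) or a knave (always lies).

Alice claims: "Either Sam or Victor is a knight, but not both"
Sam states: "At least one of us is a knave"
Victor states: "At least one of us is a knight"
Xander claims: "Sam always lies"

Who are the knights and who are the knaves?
Alice is a knave.
Sam is a knight.
Victor is a knight.
Xander is a knave.

Verification:
- Alice (knave) says "Either Sam or Victor is a knight, but not both" - this is FALSE (a lie) because Sam is a knight and Victor is a knight.
- Sam (knight) says "At least one of us is a knave" - this is TRUE because Alice and Xander are knaves.
- Victor (knight) says "At least one of us is a knight" - this is TRUE because Sam and Victor are knights.
- Xander (knave) says "Sam always lies" - this is FALSE (a lie) because Sam is a knight.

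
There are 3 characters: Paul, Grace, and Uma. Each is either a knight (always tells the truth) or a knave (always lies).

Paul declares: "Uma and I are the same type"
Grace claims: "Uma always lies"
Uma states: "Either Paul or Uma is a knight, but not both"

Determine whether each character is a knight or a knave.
Paul is a knave.
Grace is a knave.
Uma is a knight.

Verification:
- Paul (knave) says "Uma and I are the same type" - this is FALSE (a lie) because Paul is a knave and Uma is a knight.
- Grace (knave) says "Uma always lies" - this is FALSE (a lie) because Uma is a knight.
- Uma (knight) says "Either Paul or Uma is a knight, but not both" - this is TRUE because Paul is a knave and Uma is a knight.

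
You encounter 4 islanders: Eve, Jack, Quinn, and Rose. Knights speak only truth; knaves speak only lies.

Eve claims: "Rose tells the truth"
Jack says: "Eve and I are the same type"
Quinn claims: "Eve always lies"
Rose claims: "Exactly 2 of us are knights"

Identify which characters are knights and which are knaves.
Eve is a knight.
Jack is a knave.
Quinn is a knave.
Rose is a knight.

Verification:
- Eve (knight) says "Rose tells the truth" - this is TRUE because Rose is a knight.
- Jack (knave) says "Eve and I are the same type" - this is FALSE (a lie) because Jack is a knave and Eve is a knight.
- Quinn (knave) says "Eve always lies" - this is FALSE (a lie) because Eve is a knight.
- Rose (knight) says "Exactly 2 of us are knights" - this is TRUE because there are 2 knights.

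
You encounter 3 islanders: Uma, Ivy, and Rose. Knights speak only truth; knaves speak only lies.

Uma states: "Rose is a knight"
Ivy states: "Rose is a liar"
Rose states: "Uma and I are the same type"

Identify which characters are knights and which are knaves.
Uma is a knight.
Ivy is a knave.
Rose is a knight.

Verification:
- Uma (knight) says "Rose is a knight" - this is TRUE because Rose is a knight.
- Ivy (knave) says "Rose is a liar" - this is FALSE (a lie) because Rose is a knight.
- Rose (knight) says "Uma and I are the same type" - this is TRUE because Rose is a knight and Uma is a knight.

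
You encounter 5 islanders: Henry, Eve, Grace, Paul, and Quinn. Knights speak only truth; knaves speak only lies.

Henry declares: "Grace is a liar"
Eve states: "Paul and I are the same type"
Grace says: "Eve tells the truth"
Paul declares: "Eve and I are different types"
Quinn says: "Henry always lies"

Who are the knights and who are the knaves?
Henry is a knight.
Eve is a knave.
Grace is a knave.
Paul is a knight.
Quinn is a knave.

Verification:
- Henry (knight) says "Grace is a liar" - this is TRUE because Grace is a knave.
- Eve (knave) says "Paul and I are the same type" - this is FALSE (a lie) because Eve is a knave and Paul is a knight.
- Grace (knave) says "Eve tells the truth" - this is FALSE (a lie) because Eve is a knave.
- Paul (knight) says "Eve and I are different types" - this is TRUE because Paul is a knight and Eve is a knave.
- Quinn (knave) says "Henry always lies" - this is FALSE (a lie) because Henry is a knight.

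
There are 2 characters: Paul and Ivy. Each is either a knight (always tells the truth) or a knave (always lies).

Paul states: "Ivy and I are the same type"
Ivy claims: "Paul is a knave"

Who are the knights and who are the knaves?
Paul is a knave.
Ivy is a knight.

Verification:
- Paul (knave) says "Ivy and I are the same type" - this is FALSE (a lie) because Paul is a knave and Ivy is a knight.
- Ivy (knight) says "Paul is a knave" - this is TRUE because Paul is a knave.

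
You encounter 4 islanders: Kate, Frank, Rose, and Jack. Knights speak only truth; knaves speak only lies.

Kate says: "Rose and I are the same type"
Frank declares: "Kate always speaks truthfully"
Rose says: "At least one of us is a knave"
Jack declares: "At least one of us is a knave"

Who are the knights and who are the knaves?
Kate is a knave.
Frank is a knave.
Rose is a knight.
Jack is a knight.

Verification:
- Kate (knave) says "Rose and I are the same type" - this is FALSE (a lie) because Kate is a knave and Rose is a knight.
- Frank (knave) says "Kate always speaks truthfully" - this is FALSE (a lie) because Kate is a knave.
- Rose (knight) says "At least one of us is a knave" - this is TRUE because Kate and Frank are knaves.
- Jack (knight) says "At least one of us is a knave" - this is TRUE because Kate and Frank are knaves.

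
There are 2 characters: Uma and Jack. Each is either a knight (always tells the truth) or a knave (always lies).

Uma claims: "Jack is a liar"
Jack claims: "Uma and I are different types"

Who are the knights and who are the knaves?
Uma is a knave.
Jack is a knight.

Verification:
- Uma (knave) says "Jack is a liar" - this is FALSE (a lie) because Jack is a knight.
- Jack (knight) says "Uma and I are different types" - this is TRUE because Jack is a knight and Uma is a knave.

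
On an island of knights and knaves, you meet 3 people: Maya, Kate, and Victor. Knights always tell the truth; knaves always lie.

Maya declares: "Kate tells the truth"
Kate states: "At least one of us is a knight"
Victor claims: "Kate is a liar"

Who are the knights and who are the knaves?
Maya is a knight.
Kate is a knight.
Victor is a knave.

Verification:
- Maya (knight) says "Kate tells the truth" - this is TRUE because Kate is a knight.
- Kate (knight) says "At least one of us is a knight" - this is TRUE because Maya and Kate are knights.
- Victor (knave) says "Kate is a liar" - this is FALSE (a lie) because Kate is a knight.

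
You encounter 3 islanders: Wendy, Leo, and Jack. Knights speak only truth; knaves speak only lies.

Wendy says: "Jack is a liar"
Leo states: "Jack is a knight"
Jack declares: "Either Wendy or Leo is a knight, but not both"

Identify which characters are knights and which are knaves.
Wendy is a knave.
Leo is a knight.
Jack is a knight.

Verification:
- Wendy (knave) says "Jack is a liar" - this is FALSE (a lie) because Jack is a knight.
- Leo (knight) says "Jack is a knight" - this is TRUE because Jack is a knight.
- Jack (knight) says "Either Wendy or Leo is a knight, but not both" - this is TRUE because Wendy is a knave and Leo is a knight.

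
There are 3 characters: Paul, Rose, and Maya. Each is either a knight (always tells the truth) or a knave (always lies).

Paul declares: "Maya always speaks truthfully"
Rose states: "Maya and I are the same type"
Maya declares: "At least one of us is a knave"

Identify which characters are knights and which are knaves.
Paul is a knight.
Rose is a knave.
Maya is a knight.

Verification:
- Paul (knight) says "Maya always speaks truthfully" - this is TRUE because Maya is a knight.
- Rose (knave) says "Maya and I are the same type" - this is FALSE (a lie) because Rose is a knave and Maya is a knight.
- Maya (knight) says "At least one of us is a knave" - this is TRUE because Rose is a knave.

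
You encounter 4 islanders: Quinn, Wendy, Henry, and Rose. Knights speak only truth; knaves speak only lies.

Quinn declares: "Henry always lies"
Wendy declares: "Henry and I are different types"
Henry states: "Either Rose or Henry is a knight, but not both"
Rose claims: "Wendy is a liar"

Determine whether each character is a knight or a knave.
Quinn is a knight.
Wendy is a knight.
Henry is a knave.
Rose is a knave.

Verification:
- Quinn (knight) says "Henry always lies" - this is TRUE because Henry is a knave.
- Wendy (knight) says "Henry and I are different types" - this is TRUE because Wendy is a knight and Henry is a knave.
- Henry (knave) says "Either Rose or Henry is a knight, but not both" - this is FALSE (a lie) because Rose is a knave and Henry is a knave.
- Rose (knave) says "Wendy is a liar" - this is FALSE (a lie) because Wendy is a knight.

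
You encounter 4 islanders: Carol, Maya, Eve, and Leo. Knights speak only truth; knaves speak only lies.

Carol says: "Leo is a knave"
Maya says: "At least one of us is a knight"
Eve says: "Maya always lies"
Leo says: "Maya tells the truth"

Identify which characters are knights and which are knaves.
Carol is a knave.
Maya is a knight.
Eve is a knave.
Leo is a knight.

Verification:
- Carol (knave) says "Leo is a knave" - this is FALSE (a lie) because Leo is a knight.
- Maya (knight) says "At least one of us is a knight" - this is TRUE because Maya and Leo are knights.
- Eve (knave) says "Maya always lies" - this is FALSE (a lie) because Maya is a knight.
- Leo (knight) says "Maya tells the truth" - this is TRUE because Maya is a knight.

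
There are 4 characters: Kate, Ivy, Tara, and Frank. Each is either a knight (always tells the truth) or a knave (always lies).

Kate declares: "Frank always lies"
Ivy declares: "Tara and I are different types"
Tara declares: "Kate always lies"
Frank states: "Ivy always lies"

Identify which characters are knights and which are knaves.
Kate is a knight.
Ivy is a knight.
Tara is a knave.
Frank is a knave.

Verification:
- Kate (knight) says "Frank always lies" - this is TRUE because Frank is a knave.
- Ivy (knight) says "Tara and I are different types" - this is TRUE because Ivy is a knight and Tara is a knave.
- Tara (knave) says "Kate always lies" - this is FALSE (a lie) because Kate is a knight.
- Frank (knave) says "Ivy always lies" - this is FALSE (a lie) because Ivy is a knight.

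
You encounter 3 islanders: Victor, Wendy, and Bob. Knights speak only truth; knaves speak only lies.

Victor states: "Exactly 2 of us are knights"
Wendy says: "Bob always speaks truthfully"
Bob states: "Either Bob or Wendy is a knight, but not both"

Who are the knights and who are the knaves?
Victor is a knave.
Wendy is a knave.
Bob is a knave.

Verification:
- Victor (knave) says "Exactly 2 of us are knights" - this is FALSE (a lie) because there are 0 knights.
- Wendy (knave) says "Bob always speaks truthfully" - this is FALSE (a lie) because Bob is a knave.
- Bob (knave) says "Either Bob or Wendy is a knight, but not both" - this is FALSE (a lie) because Bob is a knave and Wendy is a knave.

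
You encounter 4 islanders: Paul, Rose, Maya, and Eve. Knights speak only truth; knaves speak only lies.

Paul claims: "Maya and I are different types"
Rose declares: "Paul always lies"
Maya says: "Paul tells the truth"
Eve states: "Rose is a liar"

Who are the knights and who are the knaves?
Paul is a knave.
Rose is a knight.
Maya is a knave.
Eve is a knave.

Verification:
- Paul (knave) says "Maya and I are different types" - this is FALSE (a lie) because Paul is a knave and Maya is a knave.
- Rose (knight) says "Paul always lies" - this is TRUE because Paul is a knave.
- Maya (knave) says "Paul tells the truth" - this is FALSE (a lie) because Paul is a knave.
- Eve (knave) says "Rose is a liar" - this is FALSE (a lie) because Rose is a knight.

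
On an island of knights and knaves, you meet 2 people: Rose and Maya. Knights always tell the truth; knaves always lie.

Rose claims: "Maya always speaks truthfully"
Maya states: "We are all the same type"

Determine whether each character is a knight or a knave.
Rose is a knight.
Maya is a knight.

Verification:
- Rose (knight) says "Maya always speaks truthfully" - this is TRUE because Maya is a knight.
- Maya (knight) says "We are all the same type" - this is TRUE because Rose and Maya are knights.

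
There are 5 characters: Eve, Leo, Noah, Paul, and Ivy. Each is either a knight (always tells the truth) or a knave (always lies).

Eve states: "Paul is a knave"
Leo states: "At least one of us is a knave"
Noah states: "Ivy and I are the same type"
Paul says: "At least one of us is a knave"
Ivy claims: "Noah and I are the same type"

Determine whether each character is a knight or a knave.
Eve is a knave.
Leo is a knight.
Noah is a knight.
Paul is a knight.
Ivy is a knight.

Verification:
- Eve (knave) says "Paul is a knave" - this is FALSE (a lie) because Paul is a knight.
- Leo (knight) says "At least one of us is a knave" - this is TRUE because Eve is a knave.
- Noah (knight) says "Ivy and I are the same type" - this is TRUE because Noah is a knight and Ivy is a knight.
- Paul (knight) says "At least one of us is a knave" - this is TRUE because Eve is a knave.
- Ivy (knight) says "Noah and I are the same type" - this is TRUE because Ivy is a knight and Noah is a knight.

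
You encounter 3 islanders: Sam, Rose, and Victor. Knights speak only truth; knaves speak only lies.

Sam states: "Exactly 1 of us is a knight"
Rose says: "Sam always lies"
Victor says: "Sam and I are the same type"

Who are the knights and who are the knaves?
Sam is a knight.
Rose is a knave.
Victor is a knave.

Verification:
- Sam (knight) says "Exactly 1 of us is a knight" - this is TRUE because there are 1 knights.
- Rose (knave) says "Sam always lies" - this is FALSE (a lie) because Sam is a knight.
- Victor (knave) says "Sam and I are the same type" - this is FALSE (a lie) because Victor is a knave and Sam is a knight.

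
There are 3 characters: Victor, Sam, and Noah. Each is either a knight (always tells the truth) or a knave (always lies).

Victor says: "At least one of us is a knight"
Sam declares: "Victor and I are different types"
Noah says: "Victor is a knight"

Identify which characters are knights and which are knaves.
Victor is a knave.
Sam is a knave.
Noah is a knave.

Verification:
- Victor (knave) says "At least one of us is a knight" - this is FALSE (a lie) because no one is a knight.
- Sam (knave) says "Victor and I are different types" - this is FALSE (a lie) because Sam is a knave and Victor is a knave.
- Noah (knave) says "Victor is a knight" - this is FALSE (a lie) because Victor is a knave.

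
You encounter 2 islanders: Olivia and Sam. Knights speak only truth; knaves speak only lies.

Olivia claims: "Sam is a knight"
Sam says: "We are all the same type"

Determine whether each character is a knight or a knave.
Olivia is a knight.
Sam is a knight.

Verification:
- Olivia (knight) says "Sam is a knight" - this is TRUE because Sam is a knight.
- Sam (knight) says "We are all the same type" - this is TRUE because Olivia and Sam are knights.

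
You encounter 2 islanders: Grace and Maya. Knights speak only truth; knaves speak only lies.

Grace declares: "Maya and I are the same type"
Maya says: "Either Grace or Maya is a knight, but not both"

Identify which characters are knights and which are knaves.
Grace is a knave.
Maya is a knight.

Verification:
- Grace (knave) says "Maya and I are the same type" - this is FALSE (a lie) because Grace is a knave and Maya is a knight.
- Maya (knight) says "Either Grace or Maya is a knight, but not both" - this is TRUE because Grace is a knave and Maya is a knight.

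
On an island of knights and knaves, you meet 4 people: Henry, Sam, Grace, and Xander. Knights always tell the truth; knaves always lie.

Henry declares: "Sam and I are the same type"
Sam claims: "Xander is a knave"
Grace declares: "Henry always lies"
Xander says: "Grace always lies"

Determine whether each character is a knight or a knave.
Henry is a knave.
Sam is a knight.
Grace is a knight.
Xander is a knave.

Verification:
- Henry (knave) says "Sam and I are the same type" - this is FALSE (a lie) because Henry is a knave and Sam is a knight.
- Sam (knight) says "Xander is a knave" - this is TRUE because Xander is a knave.
- Grace (knight) says "Henry always lies" - this is TRUE because Henry is a knave.
- Xander (knave) says "Grace always lies" - this is FALSE (a lie) because Grace is a knight.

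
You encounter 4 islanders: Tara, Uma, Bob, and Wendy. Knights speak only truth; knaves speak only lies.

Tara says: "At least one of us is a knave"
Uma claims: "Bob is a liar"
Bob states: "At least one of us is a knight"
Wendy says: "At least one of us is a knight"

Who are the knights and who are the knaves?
Tara is a knight.
Uma is a knave.
Bob is a knight.
Wendy is a knight.

Verification:
- Tara (knight) says "At least one of us is a knave" - this is TRUE because Uma is a knave.
- Uma (knave) says "Bob is a liar" - this is FALSE (a lie) because Bob is a knight.
- Bob (knight) says "At least one of us is a knight" - this is TRUE because Tara, Bob, and Wendy are knights.
- Wendy (knight) says "At least one of us is a knight" - this is TRUE because Tara, Bob, and Wendy are knights.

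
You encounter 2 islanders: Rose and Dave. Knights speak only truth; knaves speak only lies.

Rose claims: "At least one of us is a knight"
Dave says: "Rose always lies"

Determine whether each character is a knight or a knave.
Rose is a knight.
Dave is a knave.

Verification:
- Rose (knight) says "At least one of us is a knight" - this is TRUE because Rose is a knight.
- Dave (knave) says "Rose always lies" - this is FALSE (a lie) because Rose is a knight.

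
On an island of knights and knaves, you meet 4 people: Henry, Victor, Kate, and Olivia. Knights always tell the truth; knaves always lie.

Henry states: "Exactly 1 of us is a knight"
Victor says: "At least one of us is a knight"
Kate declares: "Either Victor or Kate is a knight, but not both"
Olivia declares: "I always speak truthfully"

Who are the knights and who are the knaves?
Henry is a knave.
Victor is a knave.
Kate is a knave.
Olivia is a knave.

Verification:
- Henry (knave) says "Exactly 1 of us is a knight" - this is FALSE (a lie) because there are 0 knights.
- Victor (knave) says "At least one of us is a knight" - this is FALSE (a lie) because no one is a knight.
- Kate (knave) says "Either Victor or Kate is a knight, but not both" - this is FALSE (a lie) because Victor is a knave and Kate is a knave.
- Olivia (knave) says "I always speak truthfully" - this is FALSE (a lie) because Olivia is a knave.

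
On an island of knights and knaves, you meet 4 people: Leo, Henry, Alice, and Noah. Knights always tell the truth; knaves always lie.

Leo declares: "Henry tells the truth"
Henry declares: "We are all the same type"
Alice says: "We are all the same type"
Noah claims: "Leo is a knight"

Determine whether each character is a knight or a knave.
Leo is a knight.
Henry is a knight.
Alice is a knight.
Noah is a knight.

Verification:
- Leo (knight) says "Henry tells the truth" - this is TRUE because Henry is a knight.
- Henry (knight) says "We are all the same type" - this is TRUE because Leo, Henry, Alice, and Noah are knights.
- Alice (knight) says "We are all the same type" - this is TRUE because Leo, Henry, Alice, and Noah are knights.
- Noah (knight) says "Leo is a knight" - this is TRUE because Leo is a knight.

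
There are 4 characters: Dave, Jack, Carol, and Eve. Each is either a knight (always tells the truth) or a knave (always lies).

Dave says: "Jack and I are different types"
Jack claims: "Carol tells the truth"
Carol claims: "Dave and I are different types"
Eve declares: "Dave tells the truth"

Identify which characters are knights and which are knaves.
Dave is a knave.
Jack is a knave.
Carol is a knave.
Eve is a knave.

Verification:
- Dave (knave) says "Jack and I are different types" - this is FALSE (a lie) because Dave is a knave and Jack is a knave.
- Jack (knave) says "Carol tells the truth" - this is FALSE (a lie) because Carol is a knave.
- Carol (knave) says "Dave and I are different types" - this is FALSE (a lie) because Carol is a knave and Dave is a knave.
- Eve (knave) says "Dave tells the truth" - this is FALSE (a lie) because Dave is a knave.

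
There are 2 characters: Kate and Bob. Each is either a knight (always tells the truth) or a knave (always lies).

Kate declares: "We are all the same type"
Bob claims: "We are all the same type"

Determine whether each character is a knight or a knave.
Kate is a knight.
Bob is a knight.

Verification:
- Kate (knight) says "We are all the same type" - this is TRUE because Kate and Bob are knights.
- Bob (knight) says "We are all the same type" - this is TRUE because Kate and Bob are knights.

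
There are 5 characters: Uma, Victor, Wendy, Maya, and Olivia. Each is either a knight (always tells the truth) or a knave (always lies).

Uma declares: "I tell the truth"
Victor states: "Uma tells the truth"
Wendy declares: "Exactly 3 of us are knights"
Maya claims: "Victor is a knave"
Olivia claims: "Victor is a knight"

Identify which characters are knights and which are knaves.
Uma is a knave.
Victor is a knave.
Wendy is a knave.
Maya is a knight.
Olivia is a knave.

Verification:
- Uma (knave) says "I tell the truth" - this is FALSE (a lie) because Uma is a knave.
- Victor (knave) says "Uma tells the truth" - this is FALSE (a lie) because Uma is a knave.
- Wendy (knave) says "Exactly 3 of us are knights" - this is FALSE (a lie) because there are 1 knights.
- Maya (knight) says "Victor is a knave" - this is TRUE because Victor is a knave.
- Olivia (knave) says "Victor is a knight" - this is FALSE (a lie) because Victor is a knave.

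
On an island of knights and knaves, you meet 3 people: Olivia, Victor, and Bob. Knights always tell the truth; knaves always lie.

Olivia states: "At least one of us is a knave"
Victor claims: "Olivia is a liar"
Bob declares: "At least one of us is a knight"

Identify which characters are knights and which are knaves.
Olivia is a knight.
Victor is a knave.
Bob is a knight.

Verification:
- Olivia (knight) says "At least one of us is a knave" - this is TRUE because Victor is a knave.
- Victor (knave) says "Olivia is a liar" - this is FALSE (a lie) because Olivia is a knight.
- Bob (knight) says "At least one of us is a knight" - this is TRUE because Olivia and Bob are knights.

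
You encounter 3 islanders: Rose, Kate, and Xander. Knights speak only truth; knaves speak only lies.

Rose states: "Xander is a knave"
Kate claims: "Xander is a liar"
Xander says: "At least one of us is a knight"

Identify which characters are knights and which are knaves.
Rose is a knave.
Kate is a knave.
Xander is a knight.

Verification:
- Rose (knave) says "Xander is a knave" - this is FALSE (a lie) because Xander is a knight.
- Kate (knave) says "Xander is a liar" - this is FALSE (a lie) because Xander is a knight.
- Xander (knight) says "At least one of us is a knight" - this is TRUE because Xander is a knight.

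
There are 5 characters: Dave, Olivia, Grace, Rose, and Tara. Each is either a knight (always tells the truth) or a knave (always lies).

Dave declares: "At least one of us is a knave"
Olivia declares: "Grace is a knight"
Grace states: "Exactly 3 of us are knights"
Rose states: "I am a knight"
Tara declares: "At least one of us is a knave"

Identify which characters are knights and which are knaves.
Dave is a knight.
Olivia is a knave.
Grace is a knave.
Rose is a knave.
Tara is a knight.

Verification:
- Dave (knight) says "At least one of us is a knave" - this is TRUE because Olivia, Grace, and Rose are knaves.
- Olivia (knave) says "Grace is a knight" - this is FALSE (a lie) because Grace is a knave.
- Grace (knave) says "Exactly 3 of us are knights" - this is FALSE (a lie) because there are 2 knights.
- Rose (knave) says "I am a knight" - this is FALSE (a lie) because Rose is a knave.
- Tara (knight) says "At least one of us is a knave" - this is TRUE because Olivia, Grace, and Rose are knaves.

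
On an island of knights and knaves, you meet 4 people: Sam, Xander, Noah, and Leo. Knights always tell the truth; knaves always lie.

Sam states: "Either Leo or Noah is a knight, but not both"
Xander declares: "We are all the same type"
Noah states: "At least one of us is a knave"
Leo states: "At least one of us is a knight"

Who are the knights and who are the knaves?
Sam is a knave.
Xander is a knave.
Noah is a knight.
Leo is a knight.

Verification:
- Sam (knave) says "Either Leo or Noah is a knight, but not both" - this is FALSE (a lie) because Leo is a knight and Noah is a knight.
- Xander (knave) says "We are all the same type" - this is FALSE (a lie) because Noah and Leo are knights and Sam and Xander are knaves.
- Noah (knight) says "At least one of us is a knave" - this is TRUE because Sam and Xander are knaves.
- Leo (knight) says "At least one of us is a knight" - this is TRUE because Noah and Leo are knights.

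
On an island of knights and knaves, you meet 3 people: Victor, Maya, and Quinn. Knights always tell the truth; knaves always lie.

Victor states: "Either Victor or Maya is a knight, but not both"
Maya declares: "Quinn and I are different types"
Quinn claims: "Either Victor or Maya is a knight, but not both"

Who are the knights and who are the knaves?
Victor is a knave.
Maya is a knave.
Quinn is a knave.

Verification:
- Victor (knave) says "Either Victor or Maya is a knight, but not both" - this is FALSE (a lie) because Victor is a knave and Maya is a knave.
- Maya (knave) says "Quinn and I are different types" - this is FALSE (a lie) because Maya is a knave and Quinn is a knave.
- Quinn (knave) says "Either Victor or Maya is a knight, but not both" - this is FALSE (a lie) because Victor is a knave and Maya is a knave.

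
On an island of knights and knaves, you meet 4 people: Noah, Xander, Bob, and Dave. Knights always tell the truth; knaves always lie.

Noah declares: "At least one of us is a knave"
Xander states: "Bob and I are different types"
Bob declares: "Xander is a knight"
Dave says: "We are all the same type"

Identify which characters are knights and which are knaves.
Noah is a knight.
Xander is a knave.
Bob is a knave.
Dave is a knave.

Verification:
- Noah (knight) says "At least one of us is a knave" - this is TRUE because Xander, Bob, and Dave are knaves.
- Xander (knave) says "Bob and I are different types" - this is FALSE (a lie) because Xander is a knave and Bob is a knave.
- Bob (knave) says "Xander is a knight" - this is FALSE (a lie) because Xander is a knave.
- Dave (knave) says "We are all the same type" - this is FALSE (a lie) because Noah is a knight and Xander, Bob, and Dave are knaves.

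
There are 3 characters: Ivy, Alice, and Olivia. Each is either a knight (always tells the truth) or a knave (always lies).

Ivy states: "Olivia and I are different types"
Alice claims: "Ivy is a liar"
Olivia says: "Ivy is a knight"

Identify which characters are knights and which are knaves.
Ivy is a knave.
Alice is a knight.
Olivia is a knave.

Verification:
- Ivy (knave) says "Olivia and I are different types" - this is FALSE (a lie) because Ivy is a knave and Olivia is a knave.
- Alice (knight) says "Ivy is a liar" - this is TRUE because Ivy is a knave.
- Olivia (knave) says "Ivy is a knight" - this is FALSE (a lie) because Ivy is a knave.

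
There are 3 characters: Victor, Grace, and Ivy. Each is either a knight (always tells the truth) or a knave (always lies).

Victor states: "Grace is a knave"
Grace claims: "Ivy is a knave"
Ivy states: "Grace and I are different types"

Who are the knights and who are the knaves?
Victor is a knight.
Grace is a knave.
Ivy is a knight.

Verification:
- Victor (knight) says "Grace is a knave" - this is TRUE because Grace is a knave.
- Grace (knave) says "Ivy is a knave" - this is FALSE (a lie) because Ivy is a knight.
- Ivy (knight) says "Grace and I are different types" - this is TRUE because Ivy is a knight and Grace is a knave.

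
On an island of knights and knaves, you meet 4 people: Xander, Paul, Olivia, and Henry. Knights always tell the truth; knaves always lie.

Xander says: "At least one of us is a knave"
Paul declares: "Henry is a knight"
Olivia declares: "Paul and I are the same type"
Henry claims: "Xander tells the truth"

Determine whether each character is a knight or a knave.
Xander is a knight.
Paul is a knight.
Olivia is a knave.
Henry is a knight.

Verification:
- Xander (knight) says "At least one of us is a knave" - this is TRUE because Olivia is a knave.
- Paul (knight) says "Henry is a knight" - this is TRUE because Henry is a knight.
- Olivia (knave) says "Paul and I are the same type" - this is FALSE (a lie) because Olivia is a knave and Paul is a knight.
- Henry (knight) says "Xander tells the truth" - this is TRUE because Xander is a knight.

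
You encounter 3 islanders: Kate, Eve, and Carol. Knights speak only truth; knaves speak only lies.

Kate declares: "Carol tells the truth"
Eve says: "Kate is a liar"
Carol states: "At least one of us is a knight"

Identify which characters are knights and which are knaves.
Kate is a knight.
Eve is a knave.
Carol is a knight.

Verification:
- Kate (knight) says "Carol tells the truth" - this is TRUE because Carol is a knight.
- Eve (knave) says "Kate is a liar" - this is FALSE (a lie) because Kate is a knight.
- Carol (knight) says "At least one of us is a knight" - this is TRUE because Kate and Carol are knights.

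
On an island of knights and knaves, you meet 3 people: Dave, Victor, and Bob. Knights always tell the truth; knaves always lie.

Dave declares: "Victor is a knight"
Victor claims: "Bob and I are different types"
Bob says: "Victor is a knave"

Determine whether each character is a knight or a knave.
Dave is a knight.
Victor is a knight.
Bob is a knave.

Verification:
- Dave (knight) says "Victor is a knight" - this is TRUE because Victor is a knight.
- Victor (knight) says "Bob and I are different types" - this is TRUE because Victor is a knight and Bob is a knave.
- Bob (knave) says "Victor is a knave" - this is FALSE (a lie) because Victor is a knight.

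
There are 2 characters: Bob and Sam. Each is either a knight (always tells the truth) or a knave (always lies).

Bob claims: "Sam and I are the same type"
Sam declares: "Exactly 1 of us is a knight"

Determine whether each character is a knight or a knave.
Bob is a knave.
Sam is a knight.

Verification:
- Bob (knave) says "Sam and I are the same type" - this is FALSE (a lie) because Bob is a knave and Sam is a knight.
- Sam (knight) says "Exactly 1 of us is a knight" - this is TRUE because there are 1 knights.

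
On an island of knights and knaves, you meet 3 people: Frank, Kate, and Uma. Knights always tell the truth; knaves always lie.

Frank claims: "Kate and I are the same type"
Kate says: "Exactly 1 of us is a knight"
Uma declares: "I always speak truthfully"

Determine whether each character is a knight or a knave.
Frank is a knave.
Kate is a knight.
Uma is a knave.

Verification:
- Frank (knave) says "Kate and I are the same type" - this is FALSE (a lie) because Frank is a knave and Kate is a knight.
- Kate (knight) says "Exactly 1 of us is a knight" - this is TRUE because there are 1 knights.
- Uma (knave) says "I always speak truthfully" - this is FALSE (a lie) because Uma is a knave.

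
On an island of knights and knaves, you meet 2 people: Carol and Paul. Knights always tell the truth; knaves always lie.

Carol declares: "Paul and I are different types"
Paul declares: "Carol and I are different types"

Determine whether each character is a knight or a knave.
Carol is a knave.
Paul is a knave.

Verification:
- Carol (knave) says "Paul and I are different types" - this is FALSE (a lie) because Carol is a knave and Paul is a knave.
- Paul (knave) says "Carol and I are different types" - this is FALSE (a lie) because Paul is a knave and Carol is a knave.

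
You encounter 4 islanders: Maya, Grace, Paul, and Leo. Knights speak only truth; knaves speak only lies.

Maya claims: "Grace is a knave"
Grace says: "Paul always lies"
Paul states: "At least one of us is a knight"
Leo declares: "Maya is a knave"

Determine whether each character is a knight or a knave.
Maya is a knight.
Grace is a knave.
Paul is a knight.
Leo is a knave.

Verification:
- Maya (knight) says "Grace is a knave" - this is TRUE because Grace is a knave.
- Grace (knave) says "Paul always lies" - this is FALSE (a lie) because Paul is a knight.
- Paul (knight) says "At least one of us is a knight" - this is TRUE because Maya and Paul are knights.
- Leo (knave) says "Maya is a knave" - this is FALSE (a lie) because Maya is a knight.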